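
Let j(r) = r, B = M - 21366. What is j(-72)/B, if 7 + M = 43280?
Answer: -72/21907 ≈ -0.0032866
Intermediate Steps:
M = 43273 (M = -7 + 43280 = 43273)
B = 21907 (B = 43273 - 21366 = 21907)
j(-72)/B = -72/21907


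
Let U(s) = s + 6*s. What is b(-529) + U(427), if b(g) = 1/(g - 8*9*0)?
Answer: 1581180/529 ≈ 2989.0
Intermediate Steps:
U(s) = 7*s
b(g) = 1/g (b(g) = 1/(g - 72*0) = 1/(g + 0) = 1/g)
b(-529) + U(427) = 1/(-529) + 7*427 = -1/529 + 2989 = 1581180/529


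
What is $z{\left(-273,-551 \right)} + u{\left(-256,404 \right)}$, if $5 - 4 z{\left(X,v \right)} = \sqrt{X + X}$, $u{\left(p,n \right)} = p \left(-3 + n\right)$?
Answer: $- \frac{410619}{4} - \frac{i \sqrt{546}}{4} \approx -1.0265 \cdot 10^{5} - 5.8417 i$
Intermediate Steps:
$z{\left(X,v \right)} = \frac{5}{4} - \frac{\sqrt{2} \sqrt{X}}{4}$ ($z{\left(X,v \right)} = \frac{5}{4} - \frac{\sqrt{X + X}}{4} = \frac{5}{4} - \frac{\sqrt{2 X}}{4} = \frac{5}{4} - \frac{\sqrt{2} \sqrt{X}}{4}$)
$z{\left(-273,-551 \right)} + u{\left(-256,404 \right)} = \left(\frac{5}{4} - \frac{\sqrt{2} \sqrt{-273}}{4}\right) - 256 \left(-3 + 404\right) = \left(\frac{5}{4} - \frac{\sqrt{2} i \sqrt{273}}{4}\right) - 102656 = \left(\frac{5}{4} - \frac{i \sqrt{546}}{4}\right) - 102656 = - \frac{410619}{4} - \frac{i \sqrt{546}}{4}$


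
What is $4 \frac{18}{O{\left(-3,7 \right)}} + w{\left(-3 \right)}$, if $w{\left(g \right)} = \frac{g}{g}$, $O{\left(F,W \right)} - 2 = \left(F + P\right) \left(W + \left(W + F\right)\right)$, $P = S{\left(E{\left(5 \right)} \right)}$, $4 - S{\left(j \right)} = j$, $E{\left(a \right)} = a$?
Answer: $- \frac{5}{7} \approx -0.71429$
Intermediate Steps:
$S{\left(j \right)} = 4 - j$
$P = -1$ ($P = 4 - 5 = -1$)
$O{\left(F,W \right)} = 2 + \left(-1 + F\right) \left(F + 2 W\right)$ ($O{\left(F,W \right)} = 2 + \left(F - 1\right) \left(W + \left(W + F\right)\right) = 2 + \left(-1 + F\right) \left(W + \left(F + W\right)\right) = 2 + \left(-1 + F\right) \left(F + 2 W\right)$)
$w{\left(g \right)} = 1$
$4 \frac{18}{O{\left(-3,7 \right)}} + w{\left(-3 \right)} = 4 \frac{18}{2 + \left(-3\right)^{2} - -3 - 14 + 2 \left(-3\right) 7} + 1 = 4 \frac{18}{2 + 9 + 3 - 14 - 42} + 1 = 4 \frac{18}{-42} + 1 = 4 \cdot 18 \left(- \frac{1}{42}\right) + 1 = 4 \left(- \frac{3}{7}\right) + 1 = - \frac{12}{7} + 1 = - \frac{5}{7}$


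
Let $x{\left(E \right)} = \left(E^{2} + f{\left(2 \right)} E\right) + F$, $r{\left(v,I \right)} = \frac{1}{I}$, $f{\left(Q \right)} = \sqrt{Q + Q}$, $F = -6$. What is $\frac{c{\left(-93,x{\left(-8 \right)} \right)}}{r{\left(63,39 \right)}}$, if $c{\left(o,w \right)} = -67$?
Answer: $-2613$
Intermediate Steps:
$f{\left(Q \right)} = \sqrt{2} \sqrt{Q}$ ($f{\left(Q \right)} = \sqrt{2 Q} = \sqrt{2} \sqrt{Q}$)
$x{\left(E \right)} = -6 + E^{2} + 2 E$ ($x{\left(E \right)} = \left(E^{2} + \sqrt{2} \sqrt{2} E\right) - 6 = \left(E^{2} + 2 E\right) - 6 = -6 + E^{2} + 2 E$)
$\frac{c{\left(-93,x{\left(-8 \right)} \right)}}{r{\left(63,39 \right)}} = - \frac{67}{\frac{1}{39}} = - 67 \frac{1}{\frac{1}{39}} = \left(-67\right) 39 = -2613$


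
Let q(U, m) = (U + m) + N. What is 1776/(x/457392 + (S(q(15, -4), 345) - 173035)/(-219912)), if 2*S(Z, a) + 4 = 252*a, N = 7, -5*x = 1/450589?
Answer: 16769487957108606720/5563169796315107 ≈ 3014.4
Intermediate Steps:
x = -1/2252945 (x = -1/5/450589 = -1/5*1/450589 = -1/2252945 ≈ -4.4386e-7)
q(U, m) = 7 + U + m (q(U, m) = (U + m) + 7 = 7 + U + m)
S(Z, a) = -2 + 126*a (S(Z, a) = -2 + (252*a)/2 = -2 + 126*a)
1776/(x/457392 + (S(q(15, -4), 345) - 173035)/(-219912)) = 1776/(-1/2252945/457392 + ((-2 + 126*345) - 173035)/(-219912)) = 1776/(-1/2252945*1/457392 + ((-2 + 43470) - 173035)*(-1/219912)) = 1776/(-1/1030479019440 + (43468 - 173035)*(-1/219912)) = 1776/(-1/1030479019440 - 129567*(-1/219912)) = 1776/(-1/1030479019440 + 43189/73304) = 1776/(5563169796315107/9442279255128720) = 1776*(9442279255128720/5563169796315107) = 16769487957108606720/5563169796315107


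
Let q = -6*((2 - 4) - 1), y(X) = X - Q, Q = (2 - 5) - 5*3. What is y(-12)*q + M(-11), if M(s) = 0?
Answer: 108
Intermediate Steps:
Q = -18 (Q = -3 - 15 = -18)
y(X) = 18 + X (y(X) = X - 1*(-18) = X + 18 = 18 + X)
q = 18 (q = -6*(-2 - 1) = -6*(-3) = 18)
y(-12)*q + M(-11) = (18 - 12)*18 + 0 = 6*18 + 0 = 108 + 0 = 108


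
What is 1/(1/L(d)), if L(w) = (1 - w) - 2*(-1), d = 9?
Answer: -6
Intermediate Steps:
L(w) = 3 - w (L(w) = (1 - w) + 2 = 3 - w)
1/(1/L(d)) = 1/(1/(3 - 1*9)) = 1/(1/(3 - 9)) = 1/(1/(-6)) = 1/(-⅙) = -6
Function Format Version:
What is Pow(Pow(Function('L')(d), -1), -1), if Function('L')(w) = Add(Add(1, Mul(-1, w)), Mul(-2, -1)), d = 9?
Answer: -6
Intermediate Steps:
Function('L')(w) = Add(3, Mul(-1, w)) (Function('L')(w) = Add(Add(1, Mul(-1, w)), 2) = Add(3, Mul(-1, w)))
Pow(Pow(Function('L')(d), -1), -1) = Pow(Pow(Add(3, Mul(-1, 9)), -1), -1) = Pow(Pow(Add(3, -9), -1), -1) = Pow(Pow(-6, -1), -1) = Pow(Rational(-1, 6), -1) = -6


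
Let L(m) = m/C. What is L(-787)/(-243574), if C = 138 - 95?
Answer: 787/10473682 ≈ 7.5141e-5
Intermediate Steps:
C = 43
L(m) = m/43
L(-787)/(-243574) = ((1/43)*(-787))/(-243574) = -787/43*(-1/243574) = 787/10473682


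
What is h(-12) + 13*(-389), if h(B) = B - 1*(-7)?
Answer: -5062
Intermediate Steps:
h(B) = 7 + B (h(B) = B + 7 = 7 + B)
h(-12) + 13*(-389) = (7 - 12) + 13*(-389) = -5 - 5057 = -5062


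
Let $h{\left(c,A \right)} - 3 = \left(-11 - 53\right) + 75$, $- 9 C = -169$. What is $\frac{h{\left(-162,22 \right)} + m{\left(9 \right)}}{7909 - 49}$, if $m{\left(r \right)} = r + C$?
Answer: $\frac{94}{17685} \approx 0.0053152$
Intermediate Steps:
$C = \frac{169}{9}$ ($C = \left(- \frac{1}{9}\right) \left(-169\right) = \frac{169}{9} \approx 18.778$)
$m{\left(r \right)} = \frac{169}{9} + r$ ($m{\left(r \right)} = r + \frac{169}{9} = \frac{169}{9} + r$)
$h{\left(c,A \right)} = 14$ ($h{\left(c,A \right)} = 3 + \left(\left(-11 - 53\right) + 75\right) = 3 + \left(-64 + 75\right) = 3 + 11 = 14$)
$\frac{h{\left(-162,22 \right)} + m{\left(9 \right)}}{7909 - 49} = \frac{14 + \left(\frac{169}{9} + 9\right)}{7909 - 49} = \frac{14 + \frac{250}{9}}{7860} = \frac{376}{9} \cdot \frac{1}{7860} = \frac{94}{17685}$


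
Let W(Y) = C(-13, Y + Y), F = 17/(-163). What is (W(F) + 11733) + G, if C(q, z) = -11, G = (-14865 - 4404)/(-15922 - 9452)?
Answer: 99151099/8458 ≈ 11723.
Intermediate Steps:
F = -17/163 (F = 17*(-1/163) = -17/163 ≈ -0.10429)
G = 6423/8458 (G = -19269/(-25374) = -19269*(-1/25374) = 6423/8458 ≈ 0.75940)
W(Y) = -11
(W(F) + 11733) + G = (-11 + 11733) + 6423/8458 = 11722 + 6423/8458 = 99151099/8458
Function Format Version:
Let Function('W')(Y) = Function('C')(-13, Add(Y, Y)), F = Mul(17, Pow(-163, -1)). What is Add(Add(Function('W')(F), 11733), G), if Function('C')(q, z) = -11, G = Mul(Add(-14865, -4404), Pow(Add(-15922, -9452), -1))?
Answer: Rational(99151099, 8458) ≈ 11723.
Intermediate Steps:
F = Rational(-17, 163) (F = Mul(17, Rational(-1, 163)) = Rational(-17, 163) ≈ -0.10429)
G = Rational(6423, 8458) (G = Mul(-19269, Pow(-25374, -1)) = Mul(-19269, Rational(-1, 25374)) = Rational(6423, 8458) ≈ 0.75940)
Function('W')(Y) = -11
Add(Add(Function('W')(F), 11733), G) = Add(Add(-11, 11733), Rational(6423, 8458)) = Add(11722, Rational(6423, 8458)) = Rational(99151099, 8458)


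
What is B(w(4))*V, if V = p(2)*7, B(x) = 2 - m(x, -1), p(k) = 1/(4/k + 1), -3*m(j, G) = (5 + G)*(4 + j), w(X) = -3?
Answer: 70/9 ≈ 7.7778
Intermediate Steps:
m(j, G) = -(4 + j)*(5 + G)/3 (m(j, G) = -(5 + G)*(4 + j)/3 = -(4 + j)*(5 + G)/3)
p(k) = 1/(1 + 4/k)
B(x) = 22/3 + 4*x/3 (B(x) = 2 - (-20/3 - 5*x/3 - 4/3*(-1) - ⅓*(-1)*x) = 2 - (-20/3 - 5*x/3 + 4/3 + x/3) = 2 - (-16/3 - 4*x/3) = 2 + (16/3 + 4*x/3) = 22/3 + 4*x/3)
V = 7/3 (V = (2/(4 + 2))*7 = (2/6)*7 = (2*(⅙))*7 = (⅓)*7 = 7/3 ≈ 2.3333)
B(w(4))*V = (22/3 + (4/3)*(-3))*(7/3) = (22/3 - 4)*(7/3) = (10/3)*(7/3) = 70/9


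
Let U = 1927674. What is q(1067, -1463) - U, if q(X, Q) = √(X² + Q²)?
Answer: -1927674 + 11*√27098 ≈ -1.9259e+6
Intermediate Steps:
q(X, Q) = √(Q² + X²)
q(1067, -1463) - U = √((-1463)² + 1067²) - 1*1927674 = √(2140369 + 1138489) - 1927674 = √3278858 - 1927674 = 11*√27098 - 1927674 = -1927674 + 11*√27098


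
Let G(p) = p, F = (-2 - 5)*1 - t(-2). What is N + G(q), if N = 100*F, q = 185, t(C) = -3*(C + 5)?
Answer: 385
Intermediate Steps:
t(C) = -15 - 3*C (t(C) = -3*(5 + C) = -15 - 3*C)
F = 2 (F = (-2 - 5)*1 - (-15 - 3*(-2)) = -7*1 - (-15 + 6) = -7 - 1*(-9) = -7 + 9 = 2)
N = 200 (N = 100*2 = 200)
N + G(q) = 200 + 185 = 385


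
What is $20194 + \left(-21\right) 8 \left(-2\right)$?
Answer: $20530$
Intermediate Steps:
$20194 + \left(-21\right) 8 \left(-2\right) = 20194 - -336 = 20194 + 336 = 20530$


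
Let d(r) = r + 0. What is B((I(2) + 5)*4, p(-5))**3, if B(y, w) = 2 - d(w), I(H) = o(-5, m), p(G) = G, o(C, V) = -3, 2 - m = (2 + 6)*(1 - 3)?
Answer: 343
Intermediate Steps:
m = 18 (m = 2 - (2 + 6)*(1 - 3) = 2 - 8*(-2) = 2 - 1*(-16) = 2 + 16 = 18)
I(H) = -3
d(r) = r
B(y, w) = 2 - w
B((I(2) + 5)*4, p(-5))**3 = (2 - 1*(-5))**3 = (2 + 5)**3 = 7**3 = 343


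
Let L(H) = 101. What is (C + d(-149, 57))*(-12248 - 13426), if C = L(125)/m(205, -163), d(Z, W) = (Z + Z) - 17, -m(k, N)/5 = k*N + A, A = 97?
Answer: 224543729971/27765 ≈ 8.0873e+6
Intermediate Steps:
m(k, N) = -485 - 5*N*k (m(k, N) = -5*(k*N + 97) = -5*(N*k + 97) = -5*(97 + N*k) = -485 - 5*N*k)
d(Z, W) = -17 + 2*Z (d(Z, W) = 2*Z - 17 = -17 + 2*Z)
C = 101/166590 (C = 101/(-485 - 5*(-163)*205) = 101/(-485 + 167075) = 101/166590 ≈ 0.00060628)
(C + d(-149, 57))*(-12248 - 13426) = (101/166590 + (-17 + 2*(-149)))*(-12248 - 13426) = (101/166590 + (-17 - 298))*(-25674) = (101/166590 - 315)*(-25674) = -52475749/166590*(-25674) = 224543729971/27765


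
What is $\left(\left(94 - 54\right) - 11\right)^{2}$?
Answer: $841$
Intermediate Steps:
$\left(\left(94 - 54\right) - 11\right)^{2} = \left(40 - 11\right)^{2} = 29^{2} = 841$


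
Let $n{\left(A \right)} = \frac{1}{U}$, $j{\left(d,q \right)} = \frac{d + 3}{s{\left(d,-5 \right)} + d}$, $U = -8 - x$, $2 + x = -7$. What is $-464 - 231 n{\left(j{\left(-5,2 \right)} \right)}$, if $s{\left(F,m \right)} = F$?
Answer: $-695$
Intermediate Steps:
$x = -9$ ($x = -2 - 7 = -9$)
$U = 1$ ($U = -8 - -9 = -8 + 9 = 1$)
$j{\left(d,q \right)} = \frac{3 + d}{2 d}$ ($j{\left(d,q \right)} = \frac{d + 3}{d + d} = \frac{3 + d}{2 d}$)
$n{\left(A \right)} = 1$ ($n{\left(A \right)} = 1^{-1} = 1$)
$-464 - 231 n{\left(j{\left(-5,2 \right)} \right)} = -464 - 231 = -695$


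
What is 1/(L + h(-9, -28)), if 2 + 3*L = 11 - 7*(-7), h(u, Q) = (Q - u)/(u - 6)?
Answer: 5/103 ≈ 0.048544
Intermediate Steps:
h(u, Q) = (Q - u)/(-6 + u)
L = 58/3 (L = -⅔ + (11 - 7*(-7))/3 = -⅔ + (11 + 49)/3 = -⅔ + (⅓)*60 = -⅔ + 20 = 58/3 ≈ 19.333)
1/(L + h(-9, -28)) = 1/(58/3 + (-28 - 1*(-9))/(-6 - 9)) = 1/(58/3 + (-28 + 9)/(-15)) = 1/(58/3 - 1/15*(-19)) = 1/(58/3 + 19/15) = 1/(103/5) = 5/103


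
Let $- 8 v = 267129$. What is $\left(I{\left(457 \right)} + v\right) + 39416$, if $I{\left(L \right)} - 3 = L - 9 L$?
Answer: $\frac{18975}{8} \approx 2371.9$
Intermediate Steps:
$I{\left(L \right)} = 3 - 8 L$ ($I{\left(L \right)} = 3 + \left(L - 9 L\right) = 3 - 8 L$)
$v = - \frac{267129}{8}$ ($v = \left(- \frac{1}{8}\right) 267129 = - \frac{267129}{8} \approx -33391.0$)
$\left(I{\left(457 \right)} + v\right) + 39416 = \left(\left(3 - 3656\right) - \frac{267129}{8}\right) + 39416 = \left(-3653 - \frac{267129}{8}\right) + 39416 = - \frac{296353}{8} + 39416 = \frac{18975}{8}$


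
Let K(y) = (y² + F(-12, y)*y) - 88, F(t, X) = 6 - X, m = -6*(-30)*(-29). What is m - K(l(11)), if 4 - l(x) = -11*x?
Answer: -5882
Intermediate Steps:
m = -5220 (m = 180*(-29) = -5220)
l(x) = 4 + 11*x (l(x) = 4 - (-11)*x = 4 + 11*x)
K(y) = -88 + y² + y*(6 - y) (K(y) = (y² + (6 - y)*y) - 88 = (y² + y*(6 - y)) - 88 = -88 + y² + y*(6 - y))
m - K(l(11)) = -5220 - (-88 + 6*(4 + 11*11)) = -5220 - (-88 + 6*(4 + 121)) = -5220 - (-88 + 6*125) = -5220 - (-88 + 750) = -5220 - 1*662 = -5220 - 662 = -5882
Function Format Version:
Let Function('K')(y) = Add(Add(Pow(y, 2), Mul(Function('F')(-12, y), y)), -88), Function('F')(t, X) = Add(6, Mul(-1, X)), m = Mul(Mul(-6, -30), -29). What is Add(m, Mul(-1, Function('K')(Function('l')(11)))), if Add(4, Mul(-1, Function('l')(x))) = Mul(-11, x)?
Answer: -5882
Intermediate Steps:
m = -5220 (m = Mul(180, -29) = -5220)
Function('l')(x) = Add(4, Mul(11, x)) (Function('l')(x) = Add(4, Mul(-1, Mul(-11, x))) = Add(4, Mul(11, x)))
Function('K')(y) = Add(-88, Pow(y, 2), Mul(y, Add(6, Mul(-1, y)))) (Function('K')(y) = Add(Add(Pow(y, 2), Mul(Add(6, Mul(-1, y)), y)), -88) = Add(Add(Pow(y, 2), Mul(y, Add(6, Mul(-1, y)))), -88) = Add(-88, Pow(y, 2), Mul(y, Add(6, Mul(-1, y)))))
Add(m, Mul(-1, Function('K')(Function('l')(11)))) = Add(-5220, Mul(-1, Add(-88, Mul(6, Add(4, Mul(11, 11)))))) = Add(-5220, Mul(-1, Add(-88, Mul(6, Add(4, 121))))) = Add(-5220, Mul(-1, Add(-88, Mul(6, 125)))) = Add(-5220, Mul(-1, Add(-88, 750))) = Add(-5220, Mul(-1, 662)) = Add(-5220, -662) = -5882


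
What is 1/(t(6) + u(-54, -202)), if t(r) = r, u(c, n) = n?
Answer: -1/196 ≈ -0.0051020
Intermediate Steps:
1/(t(6) + u(-54, -202)) = 1/(6 - 202) = 1/(-196) = -1/196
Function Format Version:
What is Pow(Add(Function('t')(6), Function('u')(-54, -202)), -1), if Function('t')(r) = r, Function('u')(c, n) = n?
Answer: Rational(-1, 196) ≈ -0.0051020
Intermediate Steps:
Pow(Add(Function('t')(6), Function('u')(-54, -202)), -1) = Pow(Add(6, -202), -1) = Pow(-196, -1) = Rational(-1, 196)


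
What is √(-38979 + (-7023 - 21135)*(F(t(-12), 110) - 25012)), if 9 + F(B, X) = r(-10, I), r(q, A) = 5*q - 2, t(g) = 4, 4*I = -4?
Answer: √705966555 ≈ 26570.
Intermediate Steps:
I = -1 (I = (¼)*(-4) = -1)
r(q, A) = -2 + 5*q
F(B, X) = -61 (F(B, X) = -9 + (-2 + 5*(-10)) = -9 + (-2 - 50) = -9 - 52 = -61)
√(-38979 + (-7023 - 21135)*(F(t(-12), 110) - 25012)) = √(-38979 + (-7023 - 21135)*(-61 - 25012)) = √(-38979 - 28158*(-25073)) = √(-38979 + 706005534) = √705966555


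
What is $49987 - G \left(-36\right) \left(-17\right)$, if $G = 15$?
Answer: $40807$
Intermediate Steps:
$49987 - G \left(-36\right) \left(-17\right) = 49987 - 15 \left(-36\right) \left(-17\right) = 49987 - \left(-540\right) \left(-17\right) = 49987 - 9180 = 40807$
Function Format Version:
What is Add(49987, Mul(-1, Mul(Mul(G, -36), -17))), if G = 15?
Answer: 40807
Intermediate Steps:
Add(49987, Mul(-1, Mul(Mul(G, -36), -17))) = Add(49987, Mul(-1, Mul(Mul(15, -36), -17))) = Add(49987, Mul(-1, Mul(-540, -17))) = Add(49987, Mul(-1, 9180)) = Add(49987, -9180) = 40807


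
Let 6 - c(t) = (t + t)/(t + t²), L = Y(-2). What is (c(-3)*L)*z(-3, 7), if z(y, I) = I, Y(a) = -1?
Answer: -49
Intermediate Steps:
L = -1
c(t) = 6 - 2*t/(t + t²) (c(t) = 6 - (t + t)/(t + t²) = 6 - 2*t/(t + t²))
(c(-3)*L)*z(-3, 7) = ((2*(2 + 3*(-3))/(1 - 3))*(-1))*7 = ((2*(2 - 9)/(-2))*(-1))*7 = ((2*(-½)*(-7))*(-1))*7 = (7*(-1))*7 = -7*7 = -49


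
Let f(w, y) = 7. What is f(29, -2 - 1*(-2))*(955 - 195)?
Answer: 5320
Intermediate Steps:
f(29, -2 - 1*(-2))*(955 - 195) = 7*(955 - 195) = 7*760 = 5320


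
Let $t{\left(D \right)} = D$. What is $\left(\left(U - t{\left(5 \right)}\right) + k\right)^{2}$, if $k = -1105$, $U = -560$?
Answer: $2788900$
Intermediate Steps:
$\left(\left(U - t{\left(5 \right)}\right) + k\right)^{2} = \left(\left(-560 - 5\right) - 1105\right)^{2} = \left(-565 - 1105\right)^{2} = \left(-1670\right)^{2} = 2788900$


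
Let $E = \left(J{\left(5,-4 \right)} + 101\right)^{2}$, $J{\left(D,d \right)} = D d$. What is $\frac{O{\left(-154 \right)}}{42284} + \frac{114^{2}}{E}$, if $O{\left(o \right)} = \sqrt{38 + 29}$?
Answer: $\frac{1444}{729} + \frac{\sqrt{67}}{42284} \approx 1.981$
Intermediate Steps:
$O{\left(o \right)} = \sqrt{67}$
$E = 6561$ ($E = \left(5 \left(-4\right) + 101\right)^{2} = \left(-20 + 101\right)^{2} = 81^{2} = 6561$)
$\frac{O{\left(-154 \right)}}{42284} + \frac{114^{2}}{E} = \frac{\sqrt{67}}{42284} + \frac{114^{2}}{6561} = \sqrt{67} \cdot \frac{1}{42284} + 12996 \cdot \frac{1}{6561} = \frac{\sqrt{67}}{42284} + \frac{1444}{729} = \frac{1444}{729} + \frac{\sqrt{67}}{42284}$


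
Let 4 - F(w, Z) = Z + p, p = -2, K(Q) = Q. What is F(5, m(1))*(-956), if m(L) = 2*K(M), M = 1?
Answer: -3824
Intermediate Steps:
m(L) = 2 (m(L) = 2*1 = 2)
F(w, Z) = 6 - Z (F(w, Z) = 4 - (Z - 2) = 4 - (-2 + Z) = 4 + (2 - Z) = 6 - Z)
F(5, m(1))*(-956) = (6 - 1*2)*(-956) = (6 - 2)*(-956) = 4*(-956) = -3824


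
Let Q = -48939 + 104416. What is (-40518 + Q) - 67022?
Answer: -52063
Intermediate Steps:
Q = 55477
(-40518 + Q) - 67022 = (-40518 + 55477) - 67022 = 14959 - 67022 = -52063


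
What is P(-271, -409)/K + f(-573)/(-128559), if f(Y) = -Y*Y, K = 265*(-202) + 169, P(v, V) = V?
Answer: 5857514800/2286678933 ≈ 2.5616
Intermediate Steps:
K = -53361 (K = -53530 + 169 = -53361)
f(Y) = -Y**2
P(-271, -409)/K + f(-573)/(-128559) = -409/(-53361) - 1*(-573)**2/(-128559) = -409*(-1/53361) - 1*328329*(-1/128559) = 409/53361 - 328329*(-1/128559) = 409/53361 + 109443/42853 = 5857514800/2286678933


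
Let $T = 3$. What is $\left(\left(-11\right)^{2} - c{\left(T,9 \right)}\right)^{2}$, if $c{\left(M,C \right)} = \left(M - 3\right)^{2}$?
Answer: $14641$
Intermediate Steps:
$c{\left(M,C \right)} = \left(-3 + M\right)^{2}$
$\left(\left(-11\right)^{2} - c{\left(T,9 \right)}\right)^{2} = \left(\left(-11\right)^{2} - \left(-3 + 3\right)^{2}\right)^{2} = \left(121 - 0^{2}\right)^{2} = \left(121 - 0\right)^{2} = \left(121 + 0\right)^{2} = 121^{2} = 14641$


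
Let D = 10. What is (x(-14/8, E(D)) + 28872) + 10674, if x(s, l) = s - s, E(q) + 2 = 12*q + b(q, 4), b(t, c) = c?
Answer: 39546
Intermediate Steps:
E(q) = 2 + 12*q (E(q) = -2 + (12*q + 4) = -2 + (4 + 12*q) = 2 + 12*q)
x(s, l) = 0
(x(-14/8, E(D)) + 28872) + 10674 = (0 + 28872) + 10674 = 28872 + 10674 = 39546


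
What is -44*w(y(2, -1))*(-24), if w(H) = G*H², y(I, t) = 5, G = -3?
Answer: -79200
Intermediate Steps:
w(H) = -3*H²
-44*w(y(2, -1))*(-24) = -(-132)*5²*(-24) = -(-132)*25*(-24) = -44*(-75)*(-24) = 3300*(-24) = -79200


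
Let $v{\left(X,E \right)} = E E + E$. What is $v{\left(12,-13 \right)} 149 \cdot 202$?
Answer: $4695288$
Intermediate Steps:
$v{\left(X,E \right)} = E + E^{2}$ ($v{\left(X,E \right)} = E^{2} + E = E + E^{2}$)
$v{\left(12,-13 \right)} 149 \cdot 202 = - 13 \left(1 - 13\right) 149 \cdot 202 = \left(-13\right) \left(-12\right) 149 \cdot 202 = 156 \cdot 149 \cdot 202 = 23244 \cdot 202 = 4695288$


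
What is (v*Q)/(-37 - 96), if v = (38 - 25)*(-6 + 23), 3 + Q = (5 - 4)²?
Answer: 442/133 ≈ 3.3233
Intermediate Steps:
Q = -2 (Q = -3 + (5 - 4)² = -3 + 1² = -3 + 1 = -2)
v = 221 (v = 13*17 = 221)
(v*Q)/(-37 - 96) = (221*(-2))/(-37 - 96) = -442/(-133) = -442*(-1/133) = 442/133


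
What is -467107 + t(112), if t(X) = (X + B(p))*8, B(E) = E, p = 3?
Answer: -466187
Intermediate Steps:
t(X) = 24 + 8*X (t(X) = (X + 3)*8 = (3 + X)*8 = 24 + 8*X)
-467107 + t(112) = -467107 + (24 + 8*112) = -467107 + (24 + 896) = -467107 + 920 = -466187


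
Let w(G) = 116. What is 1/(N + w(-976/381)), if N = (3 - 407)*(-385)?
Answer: 1/155656 ≈ 6.4244e-6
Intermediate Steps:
N = 155540 (N = -404*(-385) = 155540)
1/(N + w(-976/381)) = 1/(155540 + 116) = 1/155656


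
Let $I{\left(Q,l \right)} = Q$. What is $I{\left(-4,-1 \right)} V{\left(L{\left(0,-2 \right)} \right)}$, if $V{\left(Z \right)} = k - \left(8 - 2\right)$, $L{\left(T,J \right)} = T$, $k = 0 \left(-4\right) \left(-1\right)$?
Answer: $24$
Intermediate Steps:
$k = 0$ ($k = 0 \left(-1\right) = 0$)
$V{\left(Z \right)} = -6$ ($V{\left(Z \right)} = 0 - \left(8 - 2\right) = 0 - 6 = -6$)
$I{\left(-4,-1 \right)} V{\left(L{\left(0,-2 \right)} \right)} = \left(-4\right) \left(-6\right) = 24$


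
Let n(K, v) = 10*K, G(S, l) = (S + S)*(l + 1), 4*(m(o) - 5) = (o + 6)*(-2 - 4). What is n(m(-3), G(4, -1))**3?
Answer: 125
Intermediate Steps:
m(o) = -4 - 3*o/2 (m(o) = 5 + ((o + 6)*(-2 - 4))/4 = 5 + ((6 + o)*(-6))/4 = 5 + (-36 - 6*o)/4 = 5 + (-9 - 3*o/2) = -4 - 3*o/2)
G(S, l) = 2*S*(1 + l) (G(S, l) = (2*S)*(1 + l) = 2*S*(1 + l))
n(m(-3), G(4, -1))**3 = (10*(-4 - 3/2*(-3)))**3 = (10*(-4 + 9/2))**3 = (10*(1/2))**3 = 5**3 = 125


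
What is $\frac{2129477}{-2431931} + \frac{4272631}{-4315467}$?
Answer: $- \frac{19580431501220}{10494917976777} \approx -1.8657$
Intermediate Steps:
$\frac{2129477}{-2431931} + \frac{4272631}{-4315467} = 2129477 \left(- \frac{1}{2431931}\right) + 4272631 \left(- \frac{1}{4315467}\right) = - \frac{2129477}{2431931} - \frac{4272631}{4315467} = - \frac{19580431501220}{10494917976777}$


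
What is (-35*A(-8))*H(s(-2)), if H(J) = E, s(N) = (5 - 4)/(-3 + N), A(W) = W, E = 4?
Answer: 1120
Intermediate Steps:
s(N) = 1/(-3 + N)
H(J) = 4
(-35*A(-8))*H(s(-2)) = -35*(-8)*4 = 280*4 = 1120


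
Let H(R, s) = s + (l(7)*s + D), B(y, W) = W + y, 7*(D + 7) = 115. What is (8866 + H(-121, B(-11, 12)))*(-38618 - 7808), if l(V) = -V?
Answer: -2882404636/7 ≈ -4.1177e+8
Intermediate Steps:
D = 66/7 (D = -7 + (⅐)*115 = -7 + 115/7 = 66/7 ≈ 9.4286)
H(R, s) = 66/7 - 6*s (H(R, s) = s + ((-1*7)*s + 66/7) = s + (-7*s + 66/7) = s + (66/7 - 7*s) = 66/7 - 6*s)
(8866 + H(-121, B(-11, 12)))*(-38618 - 7808) = (8866 + (66/7 - 6*(12 - 11)))*(-38618 - 7808) = (8866 + (66/7 - 6*1))*(-46426) = (8866 + (66/7 - 6))*(-46426) = (8866 + 24/7)*(-46426) = (62086/7)*(-46426) = -2882404636/7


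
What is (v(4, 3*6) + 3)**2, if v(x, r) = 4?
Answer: 49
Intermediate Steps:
(v(4, 3*6) + 3)**2 = (4 + 3)**2 = 7**2 = 49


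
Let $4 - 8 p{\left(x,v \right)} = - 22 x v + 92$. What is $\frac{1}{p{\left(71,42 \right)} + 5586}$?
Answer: $\frac{2}{27551} \approx 7.2593 \cdot 10^{-5}$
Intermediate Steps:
$p{\left(x,v \right)} = -11 + \frac{11 v x}{4}$ ($p{\left(x,v \right)} = \frac{1}{2} - \frac{- 22 x v + 92}{8} = \frac{1}{2} - \frac{- 22 v x + 92}{8} = \frac{1}{2} - \frac{92 - 22 v x}{8} = \frac{1}{2} + \left(- \frac{23}{2} + \frac{11 v x}{4}\right) = -11 + \frac{11 v x}{4}$)
$\frac{1}{p{\left(71,42 \right)} + 5586} = \frac{1}{\left(-11 + \frac{11}{4} \cdot 42 \cdot 71\right) + 5586} = \frac{1}{\left(-11 + \frac{16401}{2}\right) + 5586} = \frac{1}{\frac{16379}{2} + 5586} = \frac{1}{\frac{27551}{2}} = \frac{2}{27551}$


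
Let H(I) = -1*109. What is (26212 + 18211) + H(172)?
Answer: 44314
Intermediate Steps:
H(I) = -109
(26212 + 18211) + H(172) = (26212 + 18211) - 109 = 44423 - 109 = 44314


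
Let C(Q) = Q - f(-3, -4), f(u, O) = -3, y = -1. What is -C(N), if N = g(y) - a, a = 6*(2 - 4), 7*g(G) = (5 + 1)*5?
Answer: -135/7 ≈ -19.286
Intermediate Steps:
g(G) = 30/7 (g(G) = ((5 + 1)*5)/7 = (6*5)/7 = (⅐)*30 = 30/7)
a = -12 (a = 6*(-2) = -12)
N = 114/7 (N = 30/7 - 1*(-12) = 30/7 + 12 = 114/7 ≈ 16.286)
C(Q) = 3 + Q (C(Q) = Q - 1*(-3) = Q + 3 = 3 + Q)
-C(N) = -(3 + 114/7) = -1*135/7 = -135/7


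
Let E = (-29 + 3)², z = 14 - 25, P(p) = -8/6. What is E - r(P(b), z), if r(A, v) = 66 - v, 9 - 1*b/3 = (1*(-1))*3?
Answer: 599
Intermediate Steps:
b = 36 (b = 27 - 3*1*(-1)*3 = 27 - (-3)*3 = 27 - 3*(-3) = 27 + 9 = 36)
P(p) = -4/3 (P(p) = -8*⅙ = -4/3)
z = -11
E = 676 (E = (-26)² = 676)
E - r(P(b), z) = 676 - (66 - 1*(-11)) = 676 - (66 + 11) = 676 - 1*77 = 676 - 77 = 599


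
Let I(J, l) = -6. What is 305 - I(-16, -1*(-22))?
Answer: 311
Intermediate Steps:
305 - I(-16, -1*(-22)) = 305 - 1*(-6) = 305 + 6 = 311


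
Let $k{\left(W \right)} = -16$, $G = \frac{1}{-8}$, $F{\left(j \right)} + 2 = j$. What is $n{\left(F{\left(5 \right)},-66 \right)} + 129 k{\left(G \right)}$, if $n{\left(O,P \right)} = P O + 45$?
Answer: $-2217$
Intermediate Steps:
$F{\left(j \right)} = -2 + j$
$G = - \frac{1}{8} \approx -0.125$
$n{\left(O,P \right)} = 45 + O P$ ($n{\left(O,P \right)} = O P + 45 = 45 + O P$)
$n{\left(F{\left(5 \right)},-66 \right)} + 129 k{\left(G \right)} = \left(45 + \left(-2 + 5\right) \left(-66\right)\right) + 129 \left(-16\right) = \left(45 + 3 \left(-66\right)\right) - 2064 = \left(45 - 198\right) - 2064 = -153 - 2064 = -2217$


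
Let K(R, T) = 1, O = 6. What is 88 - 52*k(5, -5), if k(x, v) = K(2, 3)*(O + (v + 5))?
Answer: -224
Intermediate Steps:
k(x, v) = 11 + v (k(x, v) = 1*(6 + (v + 5)) = 1*(6 + (5 + v)) = 1*(11 + v) = 11 + v)
88 - 52*k(5, -5) = 88 - 52*(11 - 5) = 88 - 52*6 = 88 - 312 = -224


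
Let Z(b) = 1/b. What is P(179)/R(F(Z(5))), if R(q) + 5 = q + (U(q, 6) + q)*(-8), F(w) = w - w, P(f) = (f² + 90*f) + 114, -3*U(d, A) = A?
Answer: 48265/11 ≈ 4387.7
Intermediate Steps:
U(d, A) = -A/3
P(f) = 114 + f² + 90*f
F(w) = 0
R(q) = 11 - 7*q (R(q) = -5 + (q + (-⅓*6 + q)*(-8)) = -5 + (q + (-2 + q)*(-8)) = -5 + (q + (16 - 8*q)) = -5 + (16 - 7*q) = 11 - 7*q)
P(179)/R(F(Z(5))) = (114 + 179² + 90*179)/(11 - 7*0) = (114 + 32041 + 16110)/(11 + 0) = 48265/11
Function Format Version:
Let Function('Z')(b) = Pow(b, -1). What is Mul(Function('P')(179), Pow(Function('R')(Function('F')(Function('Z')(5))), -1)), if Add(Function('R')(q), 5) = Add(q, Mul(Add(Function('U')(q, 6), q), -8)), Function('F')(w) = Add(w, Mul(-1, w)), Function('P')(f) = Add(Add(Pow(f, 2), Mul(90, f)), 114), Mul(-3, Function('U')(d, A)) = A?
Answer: Rational(48265, 11) ≈ 4387.7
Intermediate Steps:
Function('U')(d, A) = Mul(Rational(-1, 3), A)
Function('P')(f) = Add(114, Pow(f, 2), Mul(90, f))
Function('F')(w) = 0
Function('R')(q) = Add(11, Mul(-7, q)) (Function('R')(q) = Add(-5, Add(q, Mul(Add(Mul(Rational(-1, 3), 6), q), -8))) = Add(-5, Add(q, Mul(Add(-2, q), -8))) = Add(-5, Add(q, Add(16, Mul(-8, q)))) = Add(-5, Add(16, Mul(-7, q))) = Add(11, Mul(-7, q)))
Mul(Function('P')(179), Pow(Function('R')(Function('F')(Function('Z')(5))), -1)) = Mul(Add(114, Pow(179, 2), Mul(90, 179)), Pow(Add(11, Mul(-7, 0)), -1)) = Mul(Add(114, 32041, 16110), Pow(Add(11, 0), -1)) = Mul(48265, Pow(11, -1)) = Mul(48265, Rational(1, 11)) = Rational(48265, 11)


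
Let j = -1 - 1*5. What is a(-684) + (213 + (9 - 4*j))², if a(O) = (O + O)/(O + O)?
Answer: 60517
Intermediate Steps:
j = -6 (j = -1 - 5 = -6)
a(O) = 1 (a(O) = (2*O)/((2*O)) = (2*O)*(1/(2*O)) = 1)
a(-684) + (213 + (9 - 4*j))² = 1 + (213 + (9 - 4*(-6)))² = 1 + (213 + (9 + 24))² = 1 + (213 + 33)² = 1 + 246² = 1 + 60516 = 60517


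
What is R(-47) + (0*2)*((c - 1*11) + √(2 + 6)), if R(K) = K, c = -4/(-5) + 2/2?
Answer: -47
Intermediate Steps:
c = 9/5 (c = -4*(-⅕) + 2*(½) = ⅘ + 1 = 9/5 ≈ 1.8000)
R(-47) + (0*2)*((c - 1*11) + √(2 + 6)) = -47 + (0*2)*((9/5 - 1*11) + √(2 + 6)) = -47 + 0*((9/5 - 11) + √8) = -47 + 0*(-46/5 + 2*√2) = -47 + 0 = -47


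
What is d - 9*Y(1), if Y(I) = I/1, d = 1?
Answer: -8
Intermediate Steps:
Y(I) = I (Y(I) = I*1 = I)
d - 9*Y(1) = 1 - 9*1 = 1 - 9 = -8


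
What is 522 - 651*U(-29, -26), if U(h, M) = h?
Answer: 19401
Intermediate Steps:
522 - 651*U(-29, -26) = 522 - 651*(-29) = 522 + 18879 = 19401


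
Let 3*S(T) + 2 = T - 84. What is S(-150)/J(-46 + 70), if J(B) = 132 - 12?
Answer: -59/90 ≈ -0.65556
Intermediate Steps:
J(B) = 120
S(T) = -86/3 + T/3 (S(T) = -⅔ + (T - 84)/3 = -⅔ + (-84 + T)/3 = -⅔ + (-28 + T/3) = -86/3 + T/3)
S(-150)/J(-46 + 70) = (-86/3 + (⅓)*(-150))/120 = (-86/3 - 50)*(1/120) = -236/3*1/120 = -59/90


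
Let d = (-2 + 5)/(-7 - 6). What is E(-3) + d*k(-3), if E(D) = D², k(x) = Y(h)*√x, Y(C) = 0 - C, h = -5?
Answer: 9 - 15*I*√3/13 ≈ 9.0 - 1.9985*I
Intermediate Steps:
Y(C) = -C
k(x) = 5*√x (k(x) = (-1*(-5))*√x = 5*√x)
d = -3/13 (d = 3/(-13) = 3*(-1/13) = -3/13 ≈ -0.23077)
E(-3) + d*k(-3) = (-3)² - 15*√(-3)/13 = 9 - 15*I*√3/13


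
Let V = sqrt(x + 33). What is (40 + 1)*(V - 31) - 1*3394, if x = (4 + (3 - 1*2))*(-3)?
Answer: -4665 + 123*sqrt(2) ≈ -4491.1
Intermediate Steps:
x = -15 (x = (4 + (3 - 2))*(-3) = (4 + 1)*(-3) = 5*(-3) = -15)
V = 3*sqrt(2) (V = sqrt(-15 + 33) = sqrt(18) = 3*sqrt(2) ≈ 4.2426)
(40 + 1)*(V - 31) - 1*3394 = (40 + 1)*(3*sqrt(2) - 31) - 1*3394 = 41*(-31 + 3*sqrt(2)) - 3394 = (-1271 + 123*sqrt(2)) - 3394 = -4665 + 123*sqrt(2)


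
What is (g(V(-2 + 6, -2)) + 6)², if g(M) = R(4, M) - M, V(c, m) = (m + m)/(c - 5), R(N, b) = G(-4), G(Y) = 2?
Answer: 16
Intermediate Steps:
R(N, b) = 2
V(c, m) = 2*m/(-5 + c) (V(c, m) = (2*m)/(-5 + c) = 2*m/(-5 + c))
g(M) = 2 - M
(g(V(-2 + 6, -2)) + 6)² = ((2 - 2*(-2)/(-5 + (-2 + 6))) + 6)² = ((2 - 2*(-2)/(-5 + 4)) + 6)² = ((2 - 2*(-2)/(-1)) + 6)² = ((2 - 2*(-2)*(-1)) + 6)² = ((2 - 1*4) + 6)² = ((2 - 4) + 6)² = (-2 + 6)² = 4² = 16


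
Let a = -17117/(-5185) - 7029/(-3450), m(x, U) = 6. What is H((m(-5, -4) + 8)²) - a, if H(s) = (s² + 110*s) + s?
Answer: 71751751999/1192550 ≈ 60167.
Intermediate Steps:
H(s) = s² + 111*s
a = 6366601/1192550 (a = -17117*(-1/5185) - 7029*(-1/3450) = 17117/5185 + 2343/1150 = 6366601/1192550 ≈ 5.3386)
H((m(-5, -4) + 8)²) - a = (6 + 8)²*(111 + (6 + 8)²) - 1*6366601/1192550 = 14²*(111 + 14²) - 6366601/1192550 = 196*(111 + 196) - 6366601/1192550 = 196*307 - 6366601/1192550 = 60172 - 6366601/1192550 = 71751751999/1192550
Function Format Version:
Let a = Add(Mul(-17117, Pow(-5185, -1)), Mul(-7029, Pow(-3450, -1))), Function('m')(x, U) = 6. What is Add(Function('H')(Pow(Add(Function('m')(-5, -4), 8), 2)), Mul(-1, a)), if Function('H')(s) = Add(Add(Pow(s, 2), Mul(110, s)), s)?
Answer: Rational(71751751999, 1192550) ≈ 60167.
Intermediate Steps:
Function('H')(s) = Add(Pow(s, 2), Mul(111, s))
a = Rational(6366601, 1192550) (a = Add(Mul(-17117, Rational(-1, 5185)), Mul(-7029, Rational(-1, 3450))) = Add(Rational(17117, 5185), Rational(2343, 1150)) = Rational(6366601, 1192550) ≈ 5.3386)
Add(Function('H')(Pow(Add(Function('m')(-5, -4), 8), 2)), Mul(-1, a)) = Add(Mul(Pow(Add(6, 8), 2), Add(111, Pow(Add(6, 8), 2))), Mul(-1, Rational(6366601, 1192550))) = Add(Mul(Pow(14, 2), Add(111, Pow(14, 2))), Rational(-6366601, 1192550)) = Add(Mul(196, Add(111, 196)), Rational(-6366601, 1192550)) = Add(Mul(196, 307), Rational(-6366601, 1192550)) = Add(60172, Rational(-6366601, 1192550)) = Rational(71751751999, 1192550)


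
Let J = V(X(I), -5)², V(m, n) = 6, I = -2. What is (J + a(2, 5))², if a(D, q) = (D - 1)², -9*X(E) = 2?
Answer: 1369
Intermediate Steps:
X(E) = -2/9 (X(E) = -⅑*2 = -2/9)
a(D, q) = (-1 + D)²
J = 36 (J = 6² = 36)
(J + a(2, 5))² = (36 + (-1 + 2)²)² = (36 + 1²)² = (36 + 1)² = 37² = 1369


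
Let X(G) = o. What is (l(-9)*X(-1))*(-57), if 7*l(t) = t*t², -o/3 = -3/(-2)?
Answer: -373977/14 ≈ -26713.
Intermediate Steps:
o = -9/2 (o = -(-9)/(-2) = -(-9)*(-1)/2 = -3*3/2 = -9/2 ≈ -4.5000)
l(t) = t³/7 (l(t) = (t*t²)/7 = t³/7)
X(G) = -9/2
(l(-9)*X(-1))*(-57) = (((⅐)*(-9)³)*(-9/2))*(-57) = (((⅐)*(-729))*(-9/2))*(-57) = -729/7*(-9/2)*(-57) = (6561/14)*(-57) = -373977/14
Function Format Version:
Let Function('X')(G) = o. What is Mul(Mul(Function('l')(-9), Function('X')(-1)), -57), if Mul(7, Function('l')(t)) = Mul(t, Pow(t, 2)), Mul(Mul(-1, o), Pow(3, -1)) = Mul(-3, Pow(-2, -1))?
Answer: Rational(-373977, 14) ≈ -26713.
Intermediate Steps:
o = Rational(-9, 2) (o = Mul(-3, Mul(-3, Pow(-2, -1))) = Mul(-3, Mul(-3, Rational(-1, 2))) = Mul(-3, Rational(3, 2)) = Rational(-9, 2) ≈ -4.5000)
Function('l')(t) = Mul(Rational(1, 7), Pow(t, 3)) (Function('l')(t) = Mul(Rational(1, 7), Mul(t, Pow(t, 2))) = Mul(Rational(1, 7), Pow(t, 3)))
Function('X')(G) = Rational(-9, 2)
Mul(Mul(Function('l')(-9), Function('X')(-1)), -57) = Mul(Mul(Mul(Rational(1, 7), Pow(-9, 3)), Rational(-9, 2)), -57) = Mul(Mul(Mul(Rational(1, 7), -729), Rational(-9, 2)), -57) = Mul(Mul(Rational(-729, 7), Rational(-9, 2)), -57) = Mul(Rational(6561, 14), -57) = Rational(-373977, 14)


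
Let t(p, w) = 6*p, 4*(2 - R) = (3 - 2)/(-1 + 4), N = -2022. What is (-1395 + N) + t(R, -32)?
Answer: -6811/2 ≈ -3405.5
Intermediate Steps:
R = 23/12 (R = 2 - (3 - 2)/(4*(-1 + 4)) = 2 - 1/(4*3) = 2 - 1/12 = 23/12 ≈ 1.9167)
(-1395 + N) + t(R, -32) = (-1395 - 2022) + 6*(23/12) = -3417 + 23/2 = -6811/2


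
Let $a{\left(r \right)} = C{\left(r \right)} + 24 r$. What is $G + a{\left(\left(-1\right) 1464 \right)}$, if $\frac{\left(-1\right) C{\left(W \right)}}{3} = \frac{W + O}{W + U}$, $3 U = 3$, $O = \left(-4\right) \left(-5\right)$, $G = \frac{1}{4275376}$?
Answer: $- \frac{1652554977589}{47029136} \approx -35139.0$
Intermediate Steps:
$G = \frac{1}{4275376} \approx 2.339 \cdot 10^{-7}$
$O = 20$
$U = 1$ ($U = \frac{1}{3} \cdot 3 = 1$)
$C{\left(W \right)} = - \frac{3 \left(20 + W\right)}{1 + W}$ ($C{\left(W \right)} = - 3 \frac{W + 20}{W + 1} = - 3 \frac{20 + W}{1 + W} = - \frac{3 \left(20 + W\right)}{1 + W}$)
$a{\left(r \right)} = 24 r + \frac{3 \left(-20 - r\right)}{1 + r}$ ($a{\left(r \right)} = \frac{3 \left(-20 - r\right)}{1 + r} + 24 r = 24 r + \frac{3 \left(-20 - r\right)}{1 + r}$)
$G + a{\left(\left(-1\right) 1464 \right)} = \frac{1}{4275376} + \frac{3 \left(-20 + 7 \left(\left(-1\right) 1464\right) + 8 \left(\left(-1\right) 1464\right)^{2}\right)}{1 - 1464} = \frac{1}{4275376} + \frac{3 \left(-20 + 7 \left(-1464\right) + 8 \left(-1464\right)^{2}\right)}{1 - 1464} = \frac{1}{4275376} + \frac{3 \left(-20 - 10248 + 8 \cdot 2143296\right)}{-1463} = \frac{1}{4275376} + 3 \left(- \frac{1}{1463}\right) \left(-20 - 10248 + 17146368\right) = \frac{1}{4275376} + 3 \left(- \frac{1}{1463}\right) 17136100 = \frac{1}{4275376} - \frac{2705700}{77} = - \frac{1652554977589}{47029136}$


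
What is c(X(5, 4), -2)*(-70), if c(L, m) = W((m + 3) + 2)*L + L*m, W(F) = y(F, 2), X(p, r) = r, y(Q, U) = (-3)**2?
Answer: -1960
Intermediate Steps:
y(Q, U) = 9
W(F) = 9
c(L, m) = 9*L + L*m
c(X(5, 4), -2)*(-70) = (4*(9 - 2))*(-70) = (4*7)*(-70) = 28*(-70) = -1960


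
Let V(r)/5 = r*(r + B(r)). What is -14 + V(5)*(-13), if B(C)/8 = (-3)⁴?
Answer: -212239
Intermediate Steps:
B(C) = 648 (B(C) = 8*(-3)⁴ = 8*81 = 648)
V(r) = 5*r*(648 + r) (V(r) = 5*(r*(r + 648)) = 5*(r*(648 + r)) = 5*r*(648 + r))
-14 + V(5)*(-13) = -14 + (5*5*(648 + 5))*(-13) = -14 + (5*5*653)*(-13) = -14 + 16325*(-13) = -14 - 212225 = -212239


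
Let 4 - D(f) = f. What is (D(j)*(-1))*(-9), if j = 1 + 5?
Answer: -18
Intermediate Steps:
j = 6
D(f) = 4 - f
(D(j)*(-1))*(-9) = ((4 - 1*6)*(-1))*(-9) = ((4 - 6)*(-1))*(-9) = -2*(-1)*(-9) = 2*(-9) = -18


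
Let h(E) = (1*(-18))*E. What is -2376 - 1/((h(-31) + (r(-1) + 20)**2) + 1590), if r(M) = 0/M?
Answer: -6054049/2548 ≈ -2376.0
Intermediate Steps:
r(M) = 0
h(E) = -18*E
-2376 - 1/((h(-31) + (r(-1) + 20)**2) + 1590) = -2376 - 1/((-18*(-31) + (0 + 20)**2) + 1590) = -2376 - 1/((558 + 20**2) + 1590) = -2376 - 1/((558 + 400) + 1590) = -2376 - 1/(958 + 1590) = -2376 - 1/2548 = -6054049/2548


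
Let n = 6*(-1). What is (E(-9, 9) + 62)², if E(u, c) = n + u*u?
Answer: 18769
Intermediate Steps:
n = -6
E(u, c) = -6 + u² (E(u, c) = -6 + u*u = -6 + u²)
(E(-9, 9) + 62)² = ((-6 + (-9)²) + 62)² = ((-6 + 81) + 62)² = (75 + 62)² = 137² = 18769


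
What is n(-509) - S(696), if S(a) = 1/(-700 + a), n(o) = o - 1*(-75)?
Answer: -1735/4 ≈ -433.75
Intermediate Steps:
n(o) = 75 + o (n(o) = o + 75 = 75 + o)
n(-509) - S(696) = (75 - 509) - 1/(-700 + 696) = -434 - 1/(-4) = -434 - 1*(-1/4) = -434 + 1/4 = -1735/4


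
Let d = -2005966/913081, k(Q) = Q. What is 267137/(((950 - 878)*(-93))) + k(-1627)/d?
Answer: 4705797301205/6715974168 ≈ 700.69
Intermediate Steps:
d = -2005966/913081 ≈ -2.1969
267137/(((950 - 878)*(-93))) + k(-1627)/d = 267137/(((950 - 878)*(-93))) - 1627/(-2005966/913081) = 267137/((72*(-93))) - 1627*(-913081/2005966) = 267137/(-6696) + 1485582787/2005966 = 267137*(-1/6696) + 1485582787/2005966 = -267137/6696 + 1485582787/2005966 = 4705797301205/6715974168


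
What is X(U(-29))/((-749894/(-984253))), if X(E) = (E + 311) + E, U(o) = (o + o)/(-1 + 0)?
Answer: 420276031/749894 ≈ 560.45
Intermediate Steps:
U(o) = -2*o (U(o) = (2*o)/(-1) = (2*o)*(-1) = -2*o)
X(E) = 311 + 2*E (X(E) = (311 + E) + E = 311 + 2*E)
X(U(-29))/((-749894/(-984253))) = (311 + 2*(-2*(-29)))/((-749894/(-984253))) = (311 + 2*58)/((-749894*(-1/984253))) = (311 + 116)/(749894/984253) = 427*(984253/749894) = 420276031/749894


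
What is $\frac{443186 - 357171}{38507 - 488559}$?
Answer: $- \frac{86015}{450052} \approx -0.19112$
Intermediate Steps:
$\frac{443186 - 357171}{38507 - 488559} = \frac{86015}{-450052} = 86015 \left(- \frac{1}{450052}\right) = - \frac{86015}{450052}$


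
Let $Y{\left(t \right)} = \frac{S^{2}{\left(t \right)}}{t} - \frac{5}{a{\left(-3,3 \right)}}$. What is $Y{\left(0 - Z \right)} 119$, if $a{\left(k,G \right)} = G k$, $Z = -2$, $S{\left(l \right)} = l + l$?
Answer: $\frac{9163}{9} \approx 1018.1$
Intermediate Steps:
$S{\left(l \right)} = 2 l$
$Y{\left(t \right)} = \frac{5}{9} + 4 t$ ($Y{\left(t \right)} = \frac{\left(2 t\right)^{2}}{t} - \frac{5}{3 \left(-3\right)} = \frac{4 t^{2}}{t} - \frac{5}{-9} = 4 t - - \frac{5}{9} = 4 t + \frac{5}{9} = \frac{5}{9} + 4 t$)
$Y{\left(0 - Z \right)} 119 = \left(\frac{5}{9} + 4 \left(0 - -2\right)\right) 119 = \left(\frac{5}{9} + 4 \left(0 + 2\right)\right) 119 = \left(\frac{5}{9} + 4 \cdot 2\right) 119 = \left(\frac{5}{9} + 8\right) 119 = \frac{77}{9} \cdot 119 = \frac{9163}{9}$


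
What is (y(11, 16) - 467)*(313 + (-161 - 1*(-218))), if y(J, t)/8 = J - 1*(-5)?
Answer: -125430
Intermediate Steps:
y(J, t) = 40 + 8*J (y(J, t) = 8*(J - 1*(-5)) = 8*(J + 5) = 8*(5 + J) = 40 + 8*J)
(y(11, 16) - 467)*(313 + (-161 - 1*(-218))) = ((40 + 8*11) - 467)*(313 + (-161 - 1*(-218))) = ((40 + 88) - 467)*(313 + (-161 + 218)) = (128 - 467)*(313 + 57) = -339*370 = -125430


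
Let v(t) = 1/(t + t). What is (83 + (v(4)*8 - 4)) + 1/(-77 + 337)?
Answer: 20801/260 ≈ 80.004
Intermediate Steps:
v(t) = 1/(2*t)
(83 + (v(4)*8 - 4)) + 1/(-77 + 337) = (83 + (((½)/4)*8 - 4)) + 1/(-77 + 337) = (83 + (((½)*(¼))*8 - 4)) + 1/260 = (83 + ((⅛)*8 - 4)) + 1/260 = (83 + (1 - 4)) + 1/260 = (83 - 3) + 1/260 = 80 + 1/260 = 20801/260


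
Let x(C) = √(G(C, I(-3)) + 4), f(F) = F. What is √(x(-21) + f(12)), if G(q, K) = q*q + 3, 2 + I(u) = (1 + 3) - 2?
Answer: 2*√(3 + 2*√7) ≈ 5.7590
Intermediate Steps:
I(u) = 0 (I(u) = -2 + ((1 + 3) - 2) = -2 + (4 - 2) = -2 + 2 = 0)
G(q, K) = 3 + q² (G(q, K) = q² + 3 = 3 + q²)
x(C) = √(7 + C²) (x(C) = √((3 + C²) + 4) = √(7 + C²))
√(x(-21) + f(12)) = √(√(7 + (-21)²) + 12) = √(√(7 + 441) + 12) = √(√448 + 12) = √(8*√7 + 12) = √(12 + 8*√7)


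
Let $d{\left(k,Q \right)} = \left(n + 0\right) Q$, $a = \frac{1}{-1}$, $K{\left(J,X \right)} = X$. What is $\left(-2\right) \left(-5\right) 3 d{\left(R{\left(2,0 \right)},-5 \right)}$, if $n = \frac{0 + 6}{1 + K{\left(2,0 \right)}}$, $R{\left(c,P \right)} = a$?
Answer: $-900$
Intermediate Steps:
$a = -1$
$R{\left(c,P \right)} = -1$
$n = 6$ ($n = \frac{0 + 6}{1 + 0} = \frac{6}{1} = 6 \cdot 1 = 6$)
$d{\left(k,Q \right)} = 6 Q$ ($d{\left(k,Q \right)} = \left(6 + 0\right) Q = 6 Q$)
$\left(-2\right) \left(-5\right) 3 d{\left(R{\left(2,0 \right)},-5 \right)} = \left(-2\right) \left(-5\right) 3 \cdot 6 \left(-5\right) = 10 \cdot 3 \left(-30\right) = 30 \left(-30\right) = -900$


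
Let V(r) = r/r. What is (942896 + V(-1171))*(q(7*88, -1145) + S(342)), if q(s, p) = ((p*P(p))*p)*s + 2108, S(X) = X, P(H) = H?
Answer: -871889454677143350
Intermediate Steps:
V(r) = 1
q(s, p) = 2108 + s*p³ (q(s, p) = ((p*p)*p)*s + 2108 = (p²*p)*s + 2108 = p³*s + 2108 = s*p³ + 2108 = 2108 + s*p³)
(942896 + V(-1171))*(q(7*88, -1145) + S(342)) = (942896 + 1)*((2108 + (7*88)*(-1145)³) + 342) = 942897*((2108 + 616*(-1501123625)) + 342) = 942897*((2108 - 924692153000) + 342) = 942897*(-924692150892 + 342) = 942897*(-924692150550) = -871889454677143350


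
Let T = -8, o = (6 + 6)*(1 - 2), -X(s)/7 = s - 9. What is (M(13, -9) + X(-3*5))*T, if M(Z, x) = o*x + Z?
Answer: -2312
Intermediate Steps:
X(s) = 63 - 7*s (X(s) = -7*(s - 9) = -7*(-9 + s) = 63 - 7*s)
o = -12 (o = 12*(-1) = -12)
M(Z, x) = Z - 12*x (M(Z, x) = -12*x + Z = Z - 12*x)
(M(13, -9) + X(-3*5))*T = ((13 - 12*(-9)) + (63 - (-21)*5))*(-8) = ((13 + 108) + (63 - 7*(-15)))*(-8) = (121 + (63 + 105))*(-8) = (121 + 168)*(-8) = 289*(-8) = -2312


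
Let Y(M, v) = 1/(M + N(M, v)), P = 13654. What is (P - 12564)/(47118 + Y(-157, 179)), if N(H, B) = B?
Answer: 23980/1036597 ≈ 0.023133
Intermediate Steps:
Y(M, v) = 1/(M + v)
(P - 12564)/(47118 + Y(-157, 179)) = (13654 - 12564)/(47118 + 1/(-157 + 179)) = 1090/(47118 + 1/22) = 1090/(1036597/22) = 1090*(22/1036597) = 23980/1036597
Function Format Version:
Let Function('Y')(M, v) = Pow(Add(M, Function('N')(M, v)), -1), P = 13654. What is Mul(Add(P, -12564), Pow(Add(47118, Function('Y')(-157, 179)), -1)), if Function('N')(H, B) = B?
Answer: Rational(23980, 1036597) ≈ 0.023133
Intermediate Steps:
Function('Y')(M, v) = Pow(Add(M, v), -1)
Mul(Add(P, -12564), Pow(Add(47118, Function('Y')(-157, 179)), -1)) = Mul(Add(13654, -12564), Pow(Add(47118, Pow(Add(-157, 179), -1)), -1)) = Mul(1090, Pow(Add(47118, Pow(22, -1)), -1)) = Mul(1090, Pow(Add(47118, Rational(1, 22)), -1)) = Mul(1090, Pow(Rational(1036597, 22), -1)) = Mul(1090, Rational(22, 1036597)) = Rational(23980, 1036597)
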